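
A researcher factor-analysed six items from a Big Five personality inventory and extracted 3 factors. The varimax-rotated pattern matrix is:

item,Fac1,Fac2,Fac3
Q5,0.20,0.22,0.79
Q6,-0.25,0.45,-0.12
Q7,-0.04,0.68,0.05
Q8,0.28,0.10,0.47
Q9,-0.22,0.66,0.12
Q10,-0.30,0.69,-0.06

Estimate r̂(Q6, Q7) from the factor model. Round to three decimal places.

0.310

r̂ = Σ λ_i·λ_j across factors = (-0.25)(-0.04) + (0.45)(0.68) + (-0.12)(0.05)
  = +0.0100 +0.3060 -0.0060 = 0.3100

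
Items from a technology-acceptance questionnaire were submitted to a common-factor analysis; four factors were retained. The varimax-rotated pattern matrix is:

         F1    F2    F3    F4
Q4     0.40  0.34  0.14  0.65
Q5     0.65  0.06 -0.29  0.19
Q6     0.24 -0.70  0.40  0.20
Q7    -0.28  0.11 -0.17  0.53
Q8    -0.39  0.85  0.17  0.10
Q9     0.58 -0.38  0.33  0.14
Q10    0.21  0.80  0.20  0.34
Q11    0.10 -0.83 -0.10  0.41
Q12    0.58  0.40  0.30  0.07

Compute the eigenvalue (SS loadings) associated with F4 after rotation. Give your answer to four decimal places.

1.0977

SS loadings for F4 = 0.65² + 0.19² + 0.20² + 0.53² + 0.10² + 0.14² + 0.34² + 0.41² + 0.07² = 0.4225 + 0.0361 + 0.0400 + 0.2809 + 0.0100 + 0.0196 + 0.1156 + 0.1681 + 0.0049 = 1.0977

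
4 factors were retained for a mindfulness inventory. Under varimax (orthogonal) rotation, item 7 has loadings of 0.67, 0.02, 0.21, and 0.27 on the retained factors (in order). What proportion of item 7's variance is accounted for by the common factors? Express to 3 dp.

0.566

h² = 0.67² + 0.02² + 0.21² + 0.27² = 0.4489 + 0.0004 + 0.0441 + 0.0729 = 0.5663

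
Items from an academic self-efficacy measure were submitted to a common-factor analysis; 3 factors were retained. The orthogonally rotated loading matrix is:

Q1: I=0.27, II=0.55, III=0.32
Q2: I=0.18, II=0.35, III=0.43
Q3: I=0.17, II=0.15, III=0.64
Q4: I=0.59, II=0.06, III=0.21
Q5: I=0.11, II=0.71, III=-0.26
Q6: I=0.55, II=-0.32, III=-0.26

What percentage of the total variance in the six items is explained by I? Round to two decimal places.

SS loadings for I = 0.27² + 0.18² + 0.17² + 0.59² + 0.11² + 0.55² = 0.7969
With 6 standardized items, total variance = 6. Proportion = 0.7969/6 = 0.1328 → 13.28%.

13.28%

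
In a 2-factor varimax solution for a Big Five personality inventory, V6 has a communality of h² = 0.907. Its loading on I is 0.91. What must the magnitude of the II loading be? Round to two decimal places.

Under orthogonal rotation h² = Σλ², so λ_II² = h² − (0.8281) = 0.907 − 0.8281 = 0.0789.
|λ| = √0.0789 = 0.2809.

0.28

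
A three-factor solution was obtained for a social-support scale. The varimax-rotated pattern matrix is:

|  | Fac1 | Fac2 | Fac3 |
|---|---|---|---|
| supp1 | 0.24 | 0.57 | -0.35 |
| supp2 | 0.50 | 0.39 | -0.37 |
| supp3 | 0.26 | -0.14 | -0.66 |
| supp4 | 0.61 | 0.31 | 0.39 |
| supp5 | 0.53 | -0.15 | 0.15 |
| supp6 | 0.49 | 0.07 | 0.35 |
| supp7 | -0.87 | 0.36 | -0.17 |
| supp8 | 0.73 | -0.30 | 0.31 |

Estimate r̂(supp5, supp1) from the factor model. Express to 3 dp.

-0.011

r̂ = Σ λ_i·λ_j across factors = (0.53)(0.24) + (-0.15)(0.57) + (0.15)(-0.35)
  = +0.1272 -0.0855 -0.0525 = -0.0108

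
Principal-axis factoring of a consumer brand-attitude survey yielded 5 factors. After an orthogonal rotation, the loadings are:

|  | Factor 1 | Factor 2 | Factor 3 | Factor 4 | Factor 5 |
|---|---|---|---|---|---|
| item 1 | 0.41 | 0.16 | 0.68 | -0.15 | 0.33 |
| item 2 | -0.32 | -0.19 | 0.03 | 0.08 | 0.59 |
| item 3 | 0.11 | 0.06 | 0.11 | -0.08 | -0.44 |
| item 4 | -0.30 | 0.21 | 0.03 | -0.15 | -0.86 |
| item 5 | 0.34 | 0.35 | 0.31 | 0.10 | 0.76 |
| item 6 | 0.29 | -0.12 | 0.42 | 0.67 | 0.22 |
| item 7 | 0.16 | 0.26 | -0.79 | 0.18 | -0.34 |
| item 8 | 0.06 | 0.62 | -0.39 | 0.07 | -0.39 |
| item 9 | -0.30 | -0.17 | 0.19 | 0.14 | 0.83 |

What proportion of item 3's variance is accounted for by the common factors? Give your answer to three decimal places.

h² = 0.11² + 0.06² + 0.11² + (-0.08)² + (-0.44)² = 0.0121 + 0.0036 + 0.0121 + 0.0064 + 0.1936 = 0.2278

0.228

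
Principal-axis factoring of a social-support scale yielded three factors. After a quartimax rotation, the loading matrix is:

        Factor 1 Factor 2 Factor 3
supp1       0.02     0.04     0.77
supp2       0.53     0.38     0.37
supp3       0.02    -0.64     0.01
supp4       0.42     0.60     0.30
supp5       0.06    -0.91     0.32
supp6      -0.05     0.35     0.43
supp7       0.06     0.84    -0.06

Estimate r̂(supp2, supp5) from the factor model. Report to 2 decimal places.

-0.20

r̂ = Σ λ_i·λ_j across factors = (0.53)(0.06) + (0.38)(-0.91) + (0.37)(0.32)
  = +0.0318 -0.3458 +0.1184 = -0.1956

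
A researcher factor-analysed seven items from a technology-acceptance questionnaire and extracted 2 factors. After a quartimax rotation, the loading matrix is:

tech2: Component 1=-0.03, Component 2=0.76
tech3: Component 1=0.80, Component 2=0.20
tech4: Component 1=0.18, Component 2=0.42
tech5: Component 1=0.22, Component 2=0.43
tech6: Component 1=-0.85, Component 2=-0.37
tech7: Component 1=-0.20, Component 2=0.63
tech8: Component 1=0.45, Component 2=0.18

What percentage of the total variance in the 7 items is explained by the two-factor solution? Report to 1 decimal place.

46.2%

Communalities: 0.5785, 0.6800, 0.2088, 0.2333, 0.8594, 0.4369, 0.2349; Σh² = 3.2318.
Total variance with 7 standardized items is 7, so the solution explains 3.2318/7 = 0.4617 = 46.17%.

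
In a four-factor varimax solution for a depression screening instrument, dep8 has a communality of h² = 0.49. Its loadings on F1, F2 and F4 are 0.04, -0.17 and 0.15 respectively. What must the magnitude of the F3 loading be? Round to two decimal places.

Under orthogonal rotation h² = Σλ², so λ_F3² = h² − (0.0530) = 0.49 − 0.0530 = 0.4370.
|λ| = √0.4370 = 0.6611.

0.66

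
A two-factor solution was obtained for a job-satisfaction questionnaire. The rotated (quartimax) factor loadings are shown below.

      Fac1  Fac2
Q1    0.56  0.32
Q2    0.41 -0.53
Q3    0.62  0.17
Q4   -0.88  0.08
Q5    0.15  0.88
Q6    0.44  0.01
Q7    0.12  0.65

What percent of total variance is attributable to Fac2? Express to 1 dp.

SS loadings for Fac2 = 0.32² + (-0.53)² + 0.17² + 0.08² + 0.88² + 0.01² + 0.65² = 1.6156
With 7 standardized items, total variance = 7. Proportion = 1.6156/7 = 0.2308 → 23.08%.

23.1%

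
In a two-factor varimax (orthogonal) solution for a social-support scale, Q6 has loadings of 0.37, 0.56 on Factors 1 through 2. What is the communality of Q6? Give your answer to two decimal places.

0.45

h² = 0.37² + 0.56² = 0.1369 + 0.3136 = 0.4505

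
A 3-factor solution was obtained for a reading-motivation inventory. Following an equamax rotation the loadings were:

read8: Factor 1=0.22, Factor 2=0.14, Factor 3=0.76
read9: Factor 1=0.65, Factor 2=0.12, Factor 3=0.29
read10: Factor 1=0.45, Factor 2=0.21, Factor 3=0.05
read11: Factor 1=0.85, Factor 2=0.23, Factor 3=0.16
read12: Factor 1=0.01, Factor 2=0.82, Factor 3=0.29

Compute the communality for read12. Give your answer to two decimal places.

0.76

h² = 0.01² + 0.82² + 0.29² = 0.0001 + 0.6724 + 0.0841 = 0.7566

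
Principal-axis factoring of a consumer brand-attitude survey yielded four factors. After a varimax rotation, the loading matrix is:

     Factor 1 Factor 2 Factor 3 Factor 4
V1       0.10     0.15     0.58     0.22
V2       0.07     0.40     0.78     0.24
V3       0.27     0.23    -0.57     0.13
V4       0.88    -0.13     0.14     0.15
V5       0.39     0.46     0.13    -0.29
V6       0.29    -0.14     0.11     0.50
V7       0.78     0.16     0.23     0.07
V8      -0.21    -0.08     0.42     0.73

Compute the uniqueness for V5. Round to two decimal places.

h² = 0.39² + 0.46² + 0.13² + (-0.29)² = 0.1521 + 0.2116 + 0.0169 + 0.0841 = 0.4647
Uniqueness u² = 1 − h² = 1 − 0.4647 = 0.5353

0.54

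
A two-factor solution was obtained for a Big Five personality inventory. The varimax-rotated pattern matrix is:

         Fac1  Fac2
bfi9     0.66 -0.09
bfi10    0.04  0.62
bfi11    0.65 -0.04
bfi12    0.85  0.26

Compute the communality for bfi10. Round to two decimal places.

h² = 0.04² + 0.62² = 0.0016 + 0.3844 = 0.3860

0.39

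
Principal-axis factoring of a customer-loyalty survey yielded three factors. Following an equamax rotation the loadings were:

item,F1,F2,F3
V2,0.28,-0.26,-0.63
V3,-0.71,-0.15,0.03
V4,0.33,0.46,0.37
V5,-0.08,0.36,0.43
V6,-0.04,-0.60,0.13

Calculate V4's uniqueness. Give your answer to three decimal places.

0.543

h² = 0.33² + 0.46² + 0.37² = 0.1089 + 0.2116 + 0.1369 = 0.4574
Uniqueness u² = 1 − h² = 1 − 0.4574 = 0.5426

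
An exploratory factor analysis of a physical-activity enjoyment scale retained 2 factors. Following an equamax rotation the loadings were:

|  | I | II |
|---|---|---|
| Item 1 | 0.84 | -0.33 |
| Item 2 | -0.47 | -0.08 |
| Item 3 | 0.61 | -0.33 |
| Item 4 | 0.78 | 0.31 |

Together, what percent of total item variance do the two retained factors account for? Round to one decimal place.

SS loadings by factor: 1.9070, 0.3203; total = 2.2273.
Total variance with 4 standardized items is 4, so the solution explains 2.2273/4 = 0.5568 = 55.68%.

55.7%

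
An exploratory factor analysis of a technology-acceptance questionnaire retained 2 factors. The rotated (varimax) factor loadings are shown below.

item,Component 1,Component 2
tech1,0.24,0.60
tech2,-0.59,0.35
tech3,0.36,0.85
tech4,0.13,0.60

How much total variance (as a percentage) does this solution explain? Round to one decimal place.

Communalities: 0.4176, 0.4706, 0.8521, 0.3769; Σh² = 2.1172.
Total variance with 4 standardized items is 4, so the solution explains 2.1172/4 = 0.5293 = 52.93%.

52.9%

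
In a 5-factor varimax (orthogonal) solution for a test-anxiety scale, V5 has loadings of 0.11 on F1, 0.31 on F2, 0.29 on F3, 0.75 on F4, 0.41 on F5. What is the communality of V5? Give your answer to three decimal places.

h² = 0.11² + 0.31² + 0.29² + 0.75² + 0.41² = 0.0121 + 0.0961 + 0.0841 + 0.5625 + 0.1681 = 0.9229

0.923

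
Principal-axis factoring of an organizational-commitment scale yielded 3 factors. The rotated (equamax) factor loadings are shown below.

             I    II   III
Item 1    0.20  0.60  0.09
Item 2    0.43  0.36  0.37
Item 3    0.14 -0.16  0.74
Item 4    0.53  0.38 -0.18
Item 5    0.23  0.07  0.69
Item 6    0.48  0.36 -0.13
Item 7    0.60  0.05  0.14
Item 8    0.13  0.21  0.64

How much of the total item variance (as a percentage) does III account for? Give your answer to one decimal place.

20.6%

SS loadings for III = 0.09² + 0.37² + 0.74² + (-0.18)² + 0.69² + (-0.13)² + 0.14² + 0.64² = 1.6472
With 8 standardized items, total variance = 8. Proportion = 1.6472/8 = 0.2059 → 20.59%.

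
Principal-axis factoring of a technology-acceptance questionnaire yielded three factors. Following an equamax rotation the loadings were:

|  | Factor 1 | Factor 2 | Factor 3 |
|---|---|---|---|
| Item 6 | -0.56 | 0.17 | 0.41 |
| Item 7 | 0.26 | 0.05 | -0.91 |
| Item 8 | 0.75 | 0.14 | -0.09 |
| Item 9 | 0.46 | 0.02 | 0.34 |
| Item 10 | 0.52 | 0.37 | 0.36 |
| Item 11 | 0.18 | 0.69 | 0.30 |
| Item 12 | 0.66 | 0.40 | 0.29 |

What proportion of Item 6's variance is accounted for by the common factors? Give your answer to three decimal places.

0.511

h² = (-0.56)² + 0.17² + 0.41² = 0.3136 + 0.0289 + 0.1681 = 0.5106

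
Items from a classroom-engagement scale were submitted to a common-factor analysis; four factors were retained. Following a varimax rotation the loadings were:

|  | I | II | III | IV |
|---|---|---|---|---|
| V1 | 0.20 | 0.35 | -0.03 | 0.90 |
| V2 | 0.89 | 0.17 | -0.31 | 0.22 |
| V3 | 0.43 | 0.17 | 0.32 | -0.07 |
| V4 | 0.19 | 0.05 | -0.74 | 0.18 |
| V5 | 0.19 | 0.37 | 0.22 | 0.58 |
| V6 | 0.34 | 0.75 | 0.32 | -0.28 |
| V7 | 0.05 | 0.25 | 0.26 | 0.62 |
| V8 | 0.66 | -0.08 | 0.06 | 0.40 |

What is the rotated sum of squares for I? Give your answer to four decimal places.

1.6429

SS loadings for I = 0.20² + 0.89² + 0.43² + 0.19² + 0.19² + 0.34² + 0.05² + 0.66² = 0.0400 + 0.7921 + 0.1849 + 0.0361 + 0.0361 + 0.1156 + 0.0025 + 0.4356 = 1.6429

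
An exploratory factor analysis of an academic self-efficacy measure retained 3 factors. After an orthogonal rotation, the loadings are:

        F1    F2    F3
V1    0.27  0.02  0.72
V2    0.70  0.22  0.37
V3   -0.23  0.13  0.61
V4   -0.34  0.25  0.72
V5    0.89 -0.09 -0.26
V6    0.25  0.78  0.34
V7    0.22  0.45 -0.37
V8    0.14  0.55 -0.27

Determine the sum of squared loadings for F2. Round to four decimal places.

SS loadings for F2 = 0.02² + 0.22² + 0.13² + 0.25² + (-0.09)² + 0.78² + 0.45² + 0.55² = 0.0004 + 0.0484 + 0.0169 + 0.0625 + 0.0081 + 0.6084 + 0.2025 + 0.3025 = 1.2497

1.2497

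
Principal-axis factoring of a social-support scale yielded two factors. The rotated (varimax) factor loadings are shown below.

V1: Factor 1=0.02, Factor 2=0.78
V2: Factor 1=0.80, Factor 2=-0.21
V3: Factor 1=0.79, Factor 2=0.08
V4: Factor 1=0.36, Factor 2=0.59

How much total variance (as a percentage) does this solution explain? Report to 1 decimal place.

60.0%

Communalities: 0.6088, 0.6841, 0.6305, 0.4777; Σh² = 2.4011.
Total variance with 4 standardized items is 4, so the solution explains 2.4011/4 = 0.6003 = 60.03%.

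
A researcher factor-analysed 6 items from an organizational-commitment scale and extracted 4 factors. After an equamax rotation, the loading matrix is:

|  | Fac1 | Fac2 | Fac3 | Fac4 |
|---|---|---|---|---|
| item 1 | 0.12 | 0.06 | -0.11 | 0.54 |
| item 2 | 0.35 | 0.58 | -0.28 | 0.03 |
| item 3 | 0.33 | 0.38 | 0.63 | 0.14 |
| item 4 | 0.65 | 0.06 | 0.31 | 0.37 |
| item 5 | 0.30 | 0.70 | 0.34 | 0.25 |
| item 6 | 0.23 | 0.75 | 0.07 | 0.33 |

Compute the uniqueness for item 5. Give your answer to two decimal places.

0.24

h² = 0.30² + 0.70² + 0.34² + 0.25² = 0.0900 + 0.4900 + 0.1156 + 0.0625 = 0.7581
Uniqueness u² = 1 − h² = 1 − 0.7581 = 0.2419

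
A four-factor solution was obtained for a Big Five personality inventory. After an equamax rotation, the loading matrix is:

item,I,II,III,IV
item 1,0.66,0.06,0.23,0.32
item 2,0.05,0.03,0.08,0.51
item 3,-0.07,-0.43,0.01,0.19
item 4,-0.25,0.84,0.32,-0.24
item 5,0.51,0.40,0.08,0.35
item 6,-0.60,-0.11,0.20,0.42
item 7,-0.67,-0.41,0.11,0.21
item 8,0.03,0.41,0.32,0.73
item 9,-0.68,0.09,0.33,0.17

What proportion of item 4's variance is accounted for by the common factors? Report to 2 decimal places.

0.93

h² = (-0.25)² + 0.84² + 0.32² + (-0.24)² = 0.0625 + 0.7056 + 0.1024 + 0.0576 = 0.9281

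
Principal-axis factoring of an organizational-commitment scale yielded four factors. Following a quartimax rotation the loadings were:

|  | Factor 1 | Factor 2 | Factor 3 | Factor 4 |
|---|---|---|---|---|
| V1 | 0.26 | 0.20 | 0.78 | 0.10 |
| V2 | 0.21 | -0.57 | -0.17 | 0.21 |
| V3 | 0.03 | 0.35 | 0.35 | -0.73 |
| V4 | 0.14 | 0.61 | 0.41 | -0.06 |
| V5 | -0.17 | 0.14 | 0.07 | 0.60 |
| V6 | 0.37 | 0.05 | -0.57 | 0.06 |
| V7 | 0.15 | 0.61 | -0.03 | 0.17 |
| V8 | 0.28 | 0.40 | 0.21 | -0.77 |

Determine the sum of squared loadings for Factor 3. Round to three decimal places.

SS loadings for Factor 3 = 0.78² + (-0.17)² + 0.35² + 0.41² + 0.07² + (-0.57)² + (-0.03)² + 0.21² = 0.6084 + 0.0289 + 0.1225 + 0.1681 + 0.0049 + 0.3249 + 0.0009 + 0.0441 = 1.3027

1.303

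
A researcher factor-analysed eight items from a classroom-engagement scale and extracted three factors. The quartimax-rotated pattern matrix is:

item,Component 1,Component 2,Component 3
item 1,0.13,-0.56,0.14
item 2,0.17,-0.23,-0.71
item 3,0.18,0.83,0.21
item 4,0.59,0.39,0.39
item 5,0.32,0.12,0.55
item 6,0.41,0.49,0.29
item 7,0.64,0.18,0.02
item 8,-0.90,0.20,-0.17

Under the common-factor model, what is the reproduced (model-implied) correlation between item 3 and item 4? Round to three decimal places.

0.512

r̂ = Σ λ_i·λ_j across factors = (0.18)(0.59) + (0.83)(0.39) + (0.21)(0.39)
  = +0.1062 +0.3237 +0.0819 = 0.5118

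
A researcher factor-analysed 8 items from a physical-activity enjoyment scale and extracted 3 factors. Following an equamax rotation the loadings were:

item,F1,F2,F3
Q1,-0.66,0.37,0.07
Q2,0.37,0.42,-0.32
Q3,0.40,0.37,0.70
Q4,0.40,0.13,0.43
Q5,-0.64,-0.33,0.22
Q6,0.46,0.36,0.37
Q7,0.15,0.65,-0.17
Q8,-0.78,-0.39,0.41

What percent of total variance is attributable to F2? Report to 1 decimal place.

SS loadings for F2 = 0.37² + 0.42² + 0.37² + 0.13² + (-0.33)² + 0.36² + 0.65² + (-0.39)² = 1.2802
With 8 standardized items, total variance = 8. Proportion = 1.2802/8 = 0.1600 → 16.00%.

16.0%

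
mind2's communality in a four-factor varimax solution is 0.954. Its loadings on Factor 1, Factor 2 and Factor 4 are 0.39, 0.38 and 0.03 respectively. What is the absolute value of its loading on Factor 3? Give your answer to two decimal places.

Under orthogonal rotation h² = Σλ², so λ_Factor 3² = h² − (0.2974) = 0.954 − 0.2974 = 0.6566.
|λ| = √0.6566 = 0.8103.

0.81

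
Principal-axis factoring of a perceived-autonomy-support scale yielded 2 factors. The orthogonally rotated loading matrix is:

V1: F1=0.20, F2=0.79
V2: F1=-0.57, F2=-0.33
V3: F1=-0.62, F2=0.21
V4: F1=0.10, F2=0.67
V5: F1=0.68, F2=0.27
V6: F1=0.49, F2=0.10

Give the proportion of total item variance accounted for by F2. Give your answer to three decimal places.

0.218

SS loadings for F2 = 0.79² + (-0.33)² + 0.21² + 0.67² + 0.27² + 0.10² = 1.3089
Proportion of variance = 1.3089 / 6 = 0.2182.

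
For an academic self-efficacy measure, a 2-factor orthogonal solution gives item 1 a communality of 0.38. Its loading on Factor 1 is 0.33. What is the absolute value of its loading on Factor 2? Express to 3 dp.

0.521

Under orthogonal rotation h² = Σλ², so λ_Factor 2² = h² − (0.1089) = 0.38 − 0.1089 = 0.2711.
|λ| = √0.2711 = 0.5207.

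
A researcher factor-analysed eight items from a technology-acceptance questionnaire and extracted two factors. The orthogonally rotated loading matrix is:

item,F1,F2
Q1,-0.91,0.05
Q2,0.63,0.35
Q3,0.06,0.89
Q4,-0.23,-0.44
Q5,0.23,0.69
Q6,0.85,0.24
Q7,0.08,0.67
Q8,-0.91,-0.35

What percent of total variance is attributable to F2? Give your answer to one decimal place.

27.7%

SS loadings for F2 = 0.05² + 0.35² + 0.89² + (-0.44)² + 0.69² + 0.24² + 0.67² + (-0.35)² = 2.2158
With 8 standardized items, total variance = 8. Proportion = 2.2158/8 = 0.2770 → 27.70%.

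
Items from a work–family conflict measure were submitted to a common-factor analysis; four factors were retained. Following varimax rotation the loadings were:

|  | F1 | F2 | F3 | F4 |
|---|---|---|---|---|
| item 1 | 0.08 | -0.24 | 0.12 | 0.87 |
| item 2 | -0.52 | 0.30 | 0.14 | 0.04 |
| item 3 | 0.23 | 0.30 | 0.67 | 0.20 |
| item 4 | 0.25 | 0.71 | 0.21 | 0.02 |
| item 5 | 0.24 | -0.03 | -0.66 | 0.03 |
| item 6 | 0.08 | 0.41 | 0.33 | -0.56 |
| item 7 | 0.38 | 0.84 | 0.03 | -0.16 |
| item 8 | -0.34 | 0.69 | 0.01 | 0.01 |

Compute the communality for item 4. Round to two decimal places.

0.61

h² = 0.25² + 0.71² + 0.21² + 0.02² = 0.0625 + 0.5041 + 0.0441 + 0.0004 = 0.6111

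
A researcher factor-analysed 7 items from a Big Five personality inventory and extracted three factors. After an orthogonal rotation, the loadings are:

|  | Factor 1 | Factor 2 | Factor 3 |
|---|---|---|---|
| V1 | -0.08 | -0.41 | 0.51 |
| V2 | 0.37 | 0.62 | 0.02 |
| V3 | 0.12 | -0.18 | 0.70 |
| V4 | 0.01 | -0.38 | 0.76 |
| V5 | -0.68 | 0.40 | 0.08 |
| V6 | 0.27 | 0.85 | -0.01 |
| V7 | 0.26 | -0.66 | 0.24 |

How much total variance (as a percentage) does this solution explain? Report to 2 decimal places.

60.00%

SS loadings by factor: 0.7607, 2.0474, 1.3922; total = 4.2003.
Total variance with 7 standardized items is 7, so the solution explains 4.2003/7 = 0.6000 = 60.00%.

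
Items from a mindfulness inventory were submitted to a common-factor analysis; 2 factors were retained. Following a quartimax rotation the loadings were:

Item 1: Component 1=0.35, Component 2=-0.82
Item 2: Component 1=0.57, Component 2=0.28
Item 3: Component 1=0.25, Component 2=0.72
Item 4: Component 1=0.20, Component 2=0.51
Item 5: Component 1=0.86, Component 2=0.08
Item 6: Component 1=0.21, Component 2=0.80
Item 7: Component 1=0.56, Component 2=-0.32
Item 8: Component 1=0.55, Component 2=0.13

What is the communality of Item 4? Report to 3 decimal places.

h² = 0.20² + 0.51² = 0.0400 + 0.2601 = 0.3001

0.300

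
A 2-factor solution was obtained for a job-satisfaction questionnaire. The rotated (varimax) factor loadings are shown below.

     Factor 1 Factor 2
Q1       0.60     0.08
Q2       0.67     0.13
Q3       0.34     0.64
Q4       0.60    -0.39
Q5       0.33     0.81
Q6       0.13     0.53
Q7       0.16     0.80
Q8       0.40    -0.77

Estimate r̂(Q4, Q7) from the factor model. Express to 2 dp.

-0.22

r̂ = Σ λ_i·λ_j across factors = (0.60)(0.16) + (-0.39)(0.80)
  = +0.0960 -0.3120 = -0.2160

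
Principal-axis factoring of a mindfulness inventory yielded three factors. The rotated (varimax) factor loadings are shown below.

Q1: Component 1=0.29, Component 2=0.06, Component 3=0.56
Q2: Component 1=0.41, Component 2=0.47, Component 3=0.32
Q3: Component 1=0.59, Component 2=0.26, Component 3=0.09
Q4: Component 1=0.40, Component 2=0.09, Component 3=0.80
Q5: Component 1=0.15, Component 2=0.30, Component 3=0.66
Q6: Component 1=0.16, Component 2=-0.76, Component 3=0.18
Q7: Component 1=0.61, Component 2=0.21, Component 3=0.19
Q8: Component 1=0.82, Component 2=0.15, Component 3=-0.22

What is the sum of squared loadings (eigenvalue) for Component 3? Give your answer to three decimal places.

SS loadings for Component 3 = 0.56² + 0.32² + 0.09² + 0.80² + 0.66² + 0.18² + 0.19² + (-0.22)² = 0.3136 + 0.1024 + 0.0081 + 0.6400 + 0.4356 + 0.0324 + 0.0361 + 0.0484 = 1.6166

1.617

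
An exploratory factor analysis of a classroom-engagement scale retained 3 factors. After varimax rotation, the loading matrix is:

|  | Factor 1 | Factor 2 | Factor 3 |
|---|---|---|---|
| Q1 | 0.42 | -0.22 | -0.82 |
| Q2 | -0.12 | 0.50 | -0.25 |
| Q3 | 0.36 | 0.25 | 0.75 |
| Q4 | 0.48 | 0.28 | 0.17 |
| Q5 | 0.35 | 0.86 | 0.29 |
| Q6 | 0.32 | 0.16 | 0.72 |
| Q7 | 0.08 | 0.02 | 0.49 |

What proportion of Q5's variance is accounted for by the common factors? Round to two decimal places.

0.95

h² = 0.35² + 0.86² + 0.29² = 0.1225 + 0.7396 + 0.0841 = 0.9462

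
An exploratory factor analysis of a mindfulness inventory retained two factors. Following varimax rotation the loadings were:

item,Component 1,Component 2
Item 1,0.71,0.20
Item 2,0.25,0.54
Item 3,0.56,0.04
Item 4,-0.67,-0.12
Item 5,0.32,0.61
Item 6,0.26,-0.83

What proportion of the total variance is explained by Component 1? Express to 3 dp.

0.250

SS loadings for Component 1 = 0.71² + 0.25² + 0.56² + (-0.67)² + 0.32² + 0.26² = 1.4991
Proportion of variance = 1.4991 / 6 = 0.2499.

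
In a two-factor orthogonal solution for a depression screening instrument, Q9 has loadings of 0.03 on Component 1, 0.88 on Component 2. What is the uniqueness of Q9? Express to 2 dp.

0.22

h² = 0.03² + 0.88² = 0.0009 + 0.7744 = 0.7753
Uniqueness u² = 1 − h² = 1 − 0.7753 = 0.2247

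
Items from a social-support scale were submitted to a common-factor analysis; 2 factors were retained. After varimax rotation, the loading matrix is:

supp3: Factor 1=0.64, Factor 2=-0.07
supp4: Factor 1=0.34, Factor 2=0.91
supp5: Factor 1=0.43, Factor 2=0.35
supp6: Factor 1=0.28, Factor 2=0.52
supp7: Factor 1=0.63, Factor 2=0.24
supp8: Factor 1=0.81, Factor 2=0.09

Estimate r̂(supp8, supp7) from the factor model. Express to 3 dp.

0.532

r̂ = Σ λ_i·λ_j across factors = (0.81)(0.63) + (0.09)(0.24)
  = +0.5103 +0.0216 = 0.5319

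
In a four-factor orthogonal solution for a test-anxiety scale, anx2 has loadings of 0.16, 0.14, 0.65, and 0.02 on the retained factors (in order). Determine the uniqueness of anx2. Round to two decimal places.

h² = 0.16² + 0.14² + 0.65² + 0.02² = 0.0256 + 0.0196 + 0.4225 + 0.0004 = 0.4681
Uniqueness u² = 1 − h² = 1 − 0.4681 = 0.5319

0.53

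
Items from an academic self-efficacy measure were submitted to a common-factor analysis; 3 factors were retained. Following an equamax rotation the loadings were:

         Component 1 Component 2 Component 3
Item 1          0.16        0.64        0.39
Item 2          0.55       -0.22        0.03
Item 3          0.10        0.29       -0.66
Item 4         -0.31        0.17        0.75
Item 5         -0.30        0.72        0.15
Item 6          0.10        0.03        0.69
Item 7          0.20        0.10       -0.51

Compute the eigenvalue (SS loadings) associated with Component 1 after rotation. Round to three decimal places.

0.574

SS loadings for Component 1 = 0.16² + 0.55² + 0.10² + (-0.31)² + (-0.30)² + 0.10² + 0.20² = 0.0256 + 0.3025 + 0.0100 + 0.0961 + 0.0900 + 0.0100 + 0.0400 = 0.5742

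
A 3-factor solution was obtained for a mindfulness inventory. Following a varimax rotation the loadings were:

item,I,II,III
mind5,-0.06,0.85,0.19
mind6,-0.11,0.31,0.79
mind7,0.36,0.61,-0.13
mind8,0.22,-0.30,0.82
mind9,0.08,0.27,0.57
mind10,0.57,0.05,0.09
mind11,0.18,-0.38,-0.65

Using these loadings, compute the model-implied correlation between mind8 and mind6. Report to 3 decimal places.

0.531

r̂ = Σ λ_i·λ_j across factors = (0.22)(-0.11) + (-0.30)(0.31) + (0.82)(0.79)
  = -0.0242 -0.0930 +0.6478 = 0.5306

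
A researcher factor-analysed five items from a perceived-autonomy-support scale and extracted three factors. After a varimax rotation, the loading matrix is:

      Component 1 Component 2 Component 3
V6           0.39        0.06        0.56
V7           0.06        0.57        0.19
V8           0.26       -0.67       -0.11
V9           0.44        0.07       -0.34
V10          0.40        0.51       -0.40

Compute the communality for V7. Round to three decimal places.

0.365

h² = 0.06² + 0.57² + 0.19² = 0.0036 + 0.3249 + 0.0361 = 0.3646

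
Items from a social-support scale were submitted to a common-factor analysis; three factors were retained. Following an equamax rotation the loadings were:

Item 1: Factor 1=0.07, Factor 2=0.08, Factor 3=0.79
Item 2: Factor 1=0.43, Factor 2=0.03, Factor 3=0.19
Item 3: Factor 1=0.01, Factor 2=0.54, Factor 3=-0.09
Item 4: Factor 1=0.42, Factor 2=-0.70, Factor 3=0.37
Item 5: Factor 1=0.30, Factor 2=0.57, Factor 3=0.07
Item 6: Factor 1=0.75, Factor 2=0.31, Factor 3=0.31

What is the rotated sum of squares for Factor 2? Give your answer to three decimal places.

SS loadings for Factor 2 = 0.08² + 0.03² + 0.54² + (-0.70)² + 0.57² + 0.31² = 0.0064 + 0.0009 + 0.2916 + 0.4900 + 0.3249 + 0.0961 = 1.2099

1.210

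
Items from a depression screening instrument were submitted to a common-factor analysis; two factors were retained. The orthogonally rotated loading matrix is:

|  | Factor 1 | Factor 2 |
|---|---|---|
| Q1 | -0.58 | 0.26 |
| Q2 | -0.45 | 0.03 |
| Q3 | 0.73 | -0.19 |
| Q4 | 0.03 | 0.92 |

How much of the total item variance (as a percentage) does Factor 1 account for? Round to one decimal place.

SS loadings for Factor 1 = (-0.58)² + (-0.45)² + 0.73² + 0.03² = 1.0727
With 4 standardized items, total variance = 4. Proportion = 1.0727/4 = 0.2682 → 26.82%.

26.8%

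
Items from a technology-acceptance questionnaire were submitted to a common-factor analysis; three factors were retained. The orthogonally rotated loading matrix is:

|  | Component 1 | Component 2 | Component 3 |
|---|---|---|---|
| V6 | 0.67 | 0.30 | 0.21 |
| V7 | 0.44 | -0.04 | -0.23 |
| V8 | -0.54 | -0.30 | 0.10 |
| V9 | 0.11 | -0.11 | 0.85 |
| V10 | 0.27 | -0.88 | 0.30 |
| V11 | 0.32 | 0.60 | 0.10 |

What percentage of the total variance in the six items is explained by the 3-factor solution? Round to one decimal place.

SS loadings by factor: 1.1215, 1.3281, 0.9295; total = 3.3791.
Total variance with 6 standardized items is 6, so the solution explains 3.3791/6 = 0.5632 = 56.32%.

56.3%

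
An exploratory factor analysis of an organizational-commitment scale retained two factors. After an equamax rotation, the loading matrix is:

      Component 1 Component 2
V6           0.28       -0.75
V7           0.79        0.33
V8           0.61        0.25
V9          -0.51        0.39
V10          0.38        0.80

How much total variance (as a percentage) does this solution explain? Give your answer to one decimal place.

Communalities: 0.6409, 0.7330, 0.4346, 0.4122, 0.7844; Σh² = 3.0051.
Total variance with 5 standardized items is 5, so the solution explains 3.0051/5 = 0.6010 = 60.10%.

60.1%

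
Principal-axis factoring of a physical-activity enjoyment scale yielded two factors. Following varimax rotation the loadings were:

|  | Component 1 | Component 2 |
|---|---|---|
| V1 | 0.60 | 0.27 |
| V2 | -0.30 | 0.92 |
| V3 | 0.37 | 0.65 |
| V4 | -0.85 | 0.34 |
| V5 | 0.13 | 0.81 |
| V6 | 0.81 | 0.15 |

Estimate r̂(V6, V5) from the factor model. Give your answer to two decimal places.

0.23

r̂ = Σ λ_i·λ_j across factors = (0.81)(0.13) + (0.15)(0.81)
  = +0.1053 +0.1215 = 0.2268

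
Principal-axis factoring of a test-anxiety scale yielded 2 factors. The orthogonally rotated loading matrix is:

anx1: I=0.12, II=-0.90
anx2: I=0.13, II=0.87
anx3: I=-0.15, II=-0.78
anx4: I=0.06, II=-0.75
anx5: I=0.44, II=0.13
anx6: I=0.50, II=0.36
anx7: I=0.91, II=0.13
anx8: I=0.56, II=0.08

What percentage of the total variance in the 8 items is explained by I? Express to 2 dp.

SS loadings for I = 0.12² + 0.13² + (-0.15)² + 0.06² + 0.44² + 0.50² + 0.91² + 0.56² = 1.6427
With 8 standardized items, total variance = 8. Proportion = 1.6427/8 = 0.2053 → 20.53%.

20.53%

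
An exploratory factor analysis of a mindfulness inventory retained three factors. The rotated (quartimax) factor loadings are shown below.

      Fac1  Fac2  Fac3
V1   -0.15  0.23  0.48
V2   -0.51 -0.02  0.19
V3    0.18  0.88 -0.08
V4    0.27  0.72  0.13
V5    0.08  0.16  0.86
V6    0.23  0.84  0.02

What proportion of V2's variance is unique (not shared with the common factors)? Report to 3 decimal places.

0.703

h² = (-0.51)² + (-0.02)² + 0.19² = 0.2601 + 0.0004 + 0.0361 = 0.2966
Uniqueness u² = 1 − h² = 1 − 0.2966 = 0.7034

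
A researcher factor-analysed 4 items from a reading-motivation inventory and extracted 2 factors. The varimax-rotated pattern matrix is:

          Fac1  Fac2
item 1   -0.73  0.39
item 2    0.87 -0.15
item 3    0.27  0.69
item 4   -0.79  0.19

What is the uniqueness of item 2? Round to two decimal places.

0.22

h² = 0.87² + (-0.15)² = 0.7569 + 0.0225 = 0.7794
Uniqueness u² = 1 − h² = 1 − 0.7794 = 0.2206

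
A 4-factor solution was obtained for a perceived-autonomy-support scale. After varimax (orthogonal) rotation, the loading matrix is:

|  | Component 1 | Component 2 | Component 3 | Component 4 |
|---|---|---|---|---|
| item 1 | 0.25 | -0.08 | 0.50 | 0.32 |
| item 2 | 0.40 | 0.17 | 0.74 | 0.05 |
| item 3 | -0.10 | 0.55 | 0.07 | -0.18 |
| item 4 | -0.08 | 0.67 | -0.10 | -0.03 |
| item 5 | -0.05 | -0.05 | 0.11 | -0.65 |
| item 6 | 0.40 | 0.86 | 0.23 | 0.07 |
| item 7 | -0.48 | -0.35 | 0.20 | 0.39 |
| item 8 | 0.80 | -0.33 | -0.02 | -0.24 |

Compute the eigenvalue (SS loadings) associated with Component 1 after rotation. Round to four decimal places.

SS loadings for Component 1 = 0.25² + 0.40² + (-0.10)² + (-0.08)² + (-0.05)² + 0.40² + (-0.48)² + 0.80² = 0.0625 + 0.1600 + 0.0100 + 0.0064 + 0.0025 + 0.1600 + 0.2304 + 0.6400 = 1.2718

1.2718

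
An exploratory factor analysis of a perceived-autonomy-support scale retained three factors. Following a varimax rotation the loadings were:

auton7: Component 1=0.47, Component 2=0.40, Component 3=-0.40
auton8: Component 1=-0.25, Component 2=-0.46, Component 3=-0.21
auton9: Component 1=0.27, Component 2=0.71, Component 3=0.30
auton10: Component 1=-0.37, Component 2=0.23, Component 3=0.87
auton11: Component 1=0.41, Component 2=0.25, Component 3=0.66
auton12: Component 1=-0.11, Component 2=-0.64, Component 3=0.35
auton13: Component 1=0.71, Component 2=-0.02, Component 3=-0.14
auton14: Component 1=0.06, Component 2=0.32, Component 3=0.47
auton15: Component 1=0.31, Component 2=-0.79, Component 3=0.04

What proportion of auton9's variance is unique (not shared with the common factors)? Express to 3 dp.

0.333

h² = 0.27² + 0.71² + 0.30² = 0.0729 + 0.5041 + 0.0900 = 0.6670
Uniqueness u² = 1 − h² = 1 − 0.6670 = 0.3330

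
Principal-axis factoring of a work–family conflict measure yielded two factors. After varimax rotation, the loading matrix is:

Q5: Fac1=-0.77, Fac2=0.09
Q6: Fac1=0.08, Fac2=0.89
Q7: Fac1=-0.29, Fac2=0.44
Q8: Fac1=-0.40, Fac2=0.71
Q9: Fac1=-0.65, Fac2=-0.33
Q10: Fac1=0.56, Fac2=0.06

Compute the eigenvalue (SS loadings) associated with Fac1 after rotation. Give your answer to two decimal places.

1.58

SS loadings for Fac1 = (-0.77)² + 0.08² + (-0.29)² + (-0.40)² + (-0.65)² + 0.56² = 0.5929 + 0.0064 + 0.0841 + 0.1600 + 0.4225 + 0.3136 = 1.5795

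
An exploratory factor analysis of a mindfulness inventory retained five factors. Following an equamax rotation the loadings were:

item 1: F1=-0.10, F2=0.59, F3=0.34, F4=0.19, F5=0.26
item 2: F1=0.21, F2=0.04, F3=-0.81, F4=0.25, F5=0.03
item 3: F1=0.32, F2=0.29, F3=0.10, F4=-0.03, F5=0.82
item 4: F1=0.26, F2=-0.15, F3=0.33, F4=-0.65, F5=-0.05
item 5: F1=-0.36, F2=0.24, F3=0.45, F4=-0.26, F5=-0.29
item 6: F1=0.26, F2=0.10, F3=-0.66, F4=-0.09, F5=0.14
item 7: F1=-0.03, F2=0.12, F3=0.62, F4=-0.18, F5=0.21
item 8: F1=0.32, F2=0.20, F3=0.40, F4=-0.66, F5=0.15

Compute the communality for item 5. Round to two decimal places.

h² = (-0.36)² + 0.24² + 0.45² + (-0.26)² + (-0.29)² = 0.1296 + 0.0576 + 0.2025 + 0.0676 + 0.0841 = 0.5414

0.54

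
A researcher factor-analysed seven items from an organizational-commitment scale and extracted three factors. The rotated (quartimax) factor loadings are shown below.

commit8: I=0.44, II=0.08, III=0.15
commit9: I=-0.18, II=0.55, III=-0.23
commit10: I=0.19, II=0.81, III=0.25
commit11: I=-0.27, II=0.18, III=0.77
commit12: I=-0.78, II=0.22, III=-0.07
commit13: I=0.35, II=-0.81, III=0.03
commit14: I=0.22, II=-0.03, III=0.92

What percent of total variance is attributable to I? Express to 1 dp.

SS loadings for I = 0.44² + (-0.18)² + 0.19² + (-0.27)² + (-0.78)² + 0.35² + 0.22² = 1.1143
With 7 standardized items, total variance = 7. Proportion = 1.1143/7 = 0.1592 → 15.92%.

15.9%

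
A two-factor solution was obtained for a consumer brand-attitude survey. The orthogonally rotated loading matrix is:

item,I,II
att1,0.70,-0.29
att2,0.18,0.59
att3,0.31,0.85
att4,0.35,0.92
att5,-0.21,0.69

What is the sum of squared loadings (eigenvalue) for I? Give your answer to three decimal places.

SS loadings for I = 0.70² + 0.18² + 0.31² + 0.35² + (-0.21)² = 0.4900 + 0.0324 + 0.0961 + 0.1225 + 0.0441 = 0.7851

0.785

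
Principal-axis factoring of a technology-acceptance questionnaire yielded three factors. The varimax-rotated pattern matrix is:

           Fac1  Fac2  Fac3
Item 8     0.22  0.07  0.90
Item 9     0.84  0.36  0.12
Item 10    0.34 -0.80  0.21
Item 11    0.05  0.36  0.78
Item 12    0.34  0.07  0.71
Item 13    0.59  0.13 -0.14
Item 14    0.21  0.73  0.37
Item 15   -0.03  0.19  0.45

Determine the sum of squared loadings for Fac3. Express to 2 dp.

SS loadings for Fac3 = 0.90² + 0.12² + 0.21² + 0.78² + 0.71² + (-0.14)² + 0.37² + 0.45² = 0.8100 + 0.0144 + 0.0441 + 0.6084 + 0.5041 + 0.0196 + 0.1369 + 0.2025 = 2.3400

2.34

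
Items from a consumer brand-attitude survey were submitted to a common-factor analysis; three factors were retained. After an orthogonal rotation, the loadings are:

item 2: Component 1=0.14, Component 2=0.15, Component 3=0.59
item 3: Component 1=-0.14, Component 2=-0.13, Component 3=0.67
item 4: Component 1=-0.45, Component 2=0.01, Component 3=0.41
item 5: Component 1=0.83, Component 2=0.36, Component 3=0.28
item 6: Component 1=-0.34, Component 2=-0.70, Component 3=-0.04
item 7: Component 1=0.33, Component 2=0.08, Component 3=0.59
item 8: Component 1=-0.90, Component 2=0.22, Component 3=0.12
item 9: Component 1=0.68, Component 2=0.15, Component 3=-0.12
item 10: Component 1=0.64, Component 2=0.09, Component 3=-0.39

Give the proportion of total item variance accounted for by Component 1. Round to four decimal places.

SS loadings for Component 1 = 0.14² + (-0.14)² + (-0.45)² + 0.83² + (-0.34)² + 0.33² + (-0.90)² + 0.68² + 0.64² = 2.8371
Proportion of variance = 2.8371 / 9 = 0.3152.

0.3152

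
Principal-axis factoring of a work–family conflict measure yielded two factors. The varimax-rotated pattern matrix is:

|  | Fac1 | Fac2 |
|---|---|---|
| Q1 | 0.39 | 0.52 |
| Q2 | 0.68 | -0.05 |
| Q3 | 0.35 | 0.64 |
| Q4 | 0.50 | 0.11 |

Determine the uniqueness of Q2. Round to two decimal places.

h² = 0.68² + (-0.05)² = 0.4624 + 0.0025 = 0.4649
Uniqueness u² = 1 − h² = 1 − 0.4649 = 0.5351

0.54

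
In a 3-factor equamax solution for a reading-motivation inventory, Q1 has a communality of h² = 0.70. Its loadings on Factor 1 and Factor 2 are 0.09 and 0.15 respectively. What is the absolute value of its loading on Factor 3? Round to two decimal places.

0.82

Under orthogonal rotation h² = Σλ², so λ_Factor 3² = h² − (0.0306) = 0.70 − 0.0306 = 0.6694.
|λ| = √0.6694 = 0.8182.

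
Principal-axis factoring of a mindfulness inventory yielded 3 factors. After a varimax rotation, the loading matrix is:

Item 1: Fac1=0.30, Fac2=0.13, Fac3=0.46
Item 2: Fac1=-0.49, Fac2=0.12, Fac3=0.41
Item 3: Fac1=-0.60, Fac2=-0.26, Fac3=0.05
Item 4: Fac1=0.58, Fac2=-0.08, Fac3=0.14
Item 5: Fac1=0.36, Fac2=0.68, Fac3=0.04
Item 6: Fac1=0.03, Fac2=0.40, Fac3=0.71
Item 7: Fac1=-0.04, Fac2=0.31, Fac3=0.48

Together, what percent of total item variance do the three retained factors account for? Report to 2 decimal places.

44.58%

Communalities: 0.3185, 0.4226, 0.4301, 0.3624, 0.5936, 0.6650, 0.3281; Σh² = 3.1203.
Total variance with 7 standardized items is 7, so the solution explains 3.1203/7 = 0.4458 = 44.58%.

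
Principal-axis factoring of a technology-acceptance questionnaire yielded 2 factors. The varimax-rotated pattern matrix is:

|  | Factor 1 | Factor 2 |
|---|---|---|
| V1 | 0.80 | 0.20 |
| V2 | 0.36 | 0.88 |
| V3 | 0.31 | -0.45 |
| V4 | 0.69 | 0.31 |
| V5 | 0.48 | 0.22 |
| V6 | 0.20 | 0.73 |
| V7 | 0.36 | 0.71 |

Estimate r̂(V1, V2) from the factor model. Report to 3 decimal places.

0.464

r̂ = Σ λ_i·λ_j across factors = (0.80)(0.36) + (0.20)(0.88)
  = +0.2880 +0.1760 = 0.4640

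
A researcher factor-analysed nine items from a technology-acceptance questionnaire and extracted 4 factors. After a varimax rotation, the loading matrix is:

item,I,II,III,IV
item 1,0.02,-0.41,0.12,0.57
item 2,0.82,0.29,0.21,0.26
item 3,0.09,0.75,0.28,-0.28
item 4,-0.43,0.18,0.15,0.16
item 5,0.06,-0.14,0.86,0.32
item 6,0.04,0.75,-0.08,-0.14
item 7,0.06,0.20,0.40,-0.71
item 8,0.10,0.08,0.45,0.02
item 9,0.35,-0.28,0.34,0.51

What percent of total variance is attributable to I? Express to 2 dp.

SS loadings for I = 0.02² + 0.82² + 0.09² + (-0.43)² + 0.06² + 0.04² + 0.06² + 0.10² + 0.35² = 1.0071
With 9 standardized items, total variance = 9. Proportion = 1.0071/9 = 0.1119 → 11.19%.

11.19%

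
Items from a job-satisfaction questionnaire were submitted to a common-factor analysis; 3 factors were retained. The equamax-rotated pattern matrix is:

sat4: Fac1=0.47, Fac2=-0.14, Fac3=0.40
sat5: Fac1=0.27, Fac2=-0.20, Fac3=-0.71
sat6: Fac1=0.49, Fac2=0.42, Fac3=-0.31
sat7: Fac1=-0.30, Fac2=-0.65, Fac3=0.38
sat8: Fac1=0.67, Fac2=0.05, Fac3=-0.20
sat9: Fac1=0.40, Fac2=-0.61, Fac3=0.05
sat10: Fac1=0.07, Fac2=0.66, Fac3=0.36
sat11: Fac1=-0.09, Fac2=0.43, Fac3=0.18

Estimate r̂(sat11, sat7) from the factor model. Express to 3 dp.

r̂ = Σ λ_i·λ_j across factors = (-0.09)(-0.30) + (0.43)(-0.65) + (0.18)(0.38)
  = +0.0270 -0.2795 +0.0684 = -0.1841

-0.184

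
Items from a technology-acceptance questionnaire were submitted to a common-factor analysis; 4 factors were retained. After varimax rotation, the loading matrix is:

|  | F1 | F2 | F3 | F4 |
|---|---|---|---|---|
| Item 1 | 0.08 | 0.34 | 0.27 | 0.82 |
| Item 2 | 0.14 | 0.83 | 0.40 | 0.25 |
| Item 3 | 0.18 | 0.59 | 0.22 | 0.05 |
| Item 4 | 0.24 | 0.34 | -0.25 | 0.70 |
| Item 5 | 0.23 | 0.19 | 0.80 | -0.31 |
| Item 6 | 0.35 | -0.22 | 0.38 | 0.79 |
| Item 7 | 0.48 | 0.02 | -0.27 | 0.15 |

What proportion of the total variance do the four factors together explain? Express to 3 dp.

0.721

SS loadings by factor: 0.5218, 1.3531, 1.2011, 1.9701; total = 5.0461.
Total variance with 7 standardized items is 7, so the solution explains 5.0461/7 = 0.7209.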